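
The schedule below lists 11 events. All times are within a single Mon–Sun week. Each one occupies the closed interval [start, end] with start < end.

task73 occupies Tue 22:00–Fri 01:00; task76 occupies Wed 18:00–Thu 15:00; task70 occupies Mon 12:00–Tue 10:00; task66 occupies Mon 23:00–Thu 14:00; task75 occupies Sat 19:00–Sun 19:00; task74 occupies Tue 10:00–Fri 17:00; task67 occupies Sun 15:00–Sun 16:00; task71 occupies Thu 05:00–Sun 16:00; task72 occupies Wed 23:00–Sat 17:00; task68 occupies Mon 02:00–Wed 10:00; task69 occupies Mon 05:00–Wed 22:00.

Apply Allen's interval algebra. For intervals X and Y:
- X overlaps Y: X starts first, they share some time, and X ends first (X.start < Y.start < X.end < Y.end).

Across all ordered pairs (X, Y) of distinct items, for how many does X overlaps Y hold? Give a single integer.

22

Checking all 110 ordered pairs for relation 'overlaps'; matching pairs in alphabetical order:
(task66, task71): task66 overlaps task71 ✓
(task66, task72): task66 overlaps task72 ✓
(task66, task73): task66 overlaps task73 ✓
(task66, task74): task66 overlaps task74 ✓
(task66, task76): task66 overlaps task76 ✓
(task68, task66): task68 overlaps task66 ✓
(task68, task69): task68 overlaps task69 ✓
(task68, task73): task68 overlaps task73 ✓
(task68, task74): task68 overlaps task74 ✓
(task69, task66): task69 overlaps task66 ✓
(task69, task73): task69 overlaps task73 ✓
(task69, task74): task69 overlaps task74 ✓
(task69, task76): task69 overlaps task76 ✓
(task70, task66): task70 overlaps task66 ✓
(task71, task75): task71 overlaps task75 ✓
(task72, task71): task72 overlaps task71 ✓
(task73, task71): task73 overlaps task71 ✓
(task73, task72): task73 overlaps task72 ✓
(task74, task71): task74 overlaps task71 ✓
(task74, task72): task74 overlaps task72 ✓
(task76, task71): task76 overlaps task71 ✓
(task76, task72): task76 overlaps task72 ✓
Count: 22.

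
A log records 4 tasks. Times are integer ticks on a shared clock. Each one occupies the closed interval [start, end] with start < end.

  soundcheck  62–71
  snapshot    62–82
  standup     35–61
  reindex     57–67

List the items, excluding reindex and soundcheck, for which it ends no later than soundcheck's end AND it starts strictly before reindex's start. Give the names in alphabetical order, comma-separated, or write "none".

standup

Conditions: its end is no later than soundcheck's end (X.end <= 71) AND its start is strictly before reindex's start (X.start < 57).
snapshot: end 82 <= 71? ✗; start 62 < 57? ✗ → no.
standup: end 61 <= 71? ✓; start 35 < 57? ✓ → yes.
Result: standup.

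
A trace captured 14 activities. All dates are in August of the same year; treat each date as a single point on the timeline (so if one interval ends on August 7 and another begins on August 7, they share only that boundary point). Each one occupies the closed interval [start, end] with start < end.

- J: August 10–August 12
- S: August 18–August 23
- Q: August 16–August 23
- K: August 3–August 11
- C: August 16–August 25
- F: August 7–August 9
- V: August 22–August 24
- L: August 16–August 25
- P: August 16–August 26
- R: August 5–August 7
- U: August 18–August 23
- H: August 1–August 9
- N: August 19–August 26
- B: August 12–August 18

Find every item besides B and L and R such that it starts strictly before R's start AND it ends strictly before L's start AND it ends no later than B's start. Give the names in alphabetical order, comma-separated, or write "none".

H, K

Conditions: its start is strictly before R's start (X.start < August 5) AND its end is strictly before L's start (X.end < August 16) AND its end is no later than B's start (X.end <= August 12).
C: start August 16 < August 5? ✗; end August 25 < August 16? ✗; end August 25 <= August 12? ✗ → no.
F: start August 7 < August 5? ✗; end August 9 < August 16? ✓; end August 9 <= August 12? ✓ → no.
H: start August 1 < August 5? ✓; end August 9 < August 16? ✓; end August 9 <= August 12? ✓ → yes.
J: start August 10 < August 5? ✗; end August 12 < August 16? ✓; end August 12 <= August 12? ✓ → no.
K: start August 3 < August 5? ✓; end August 11 < August 16? ✓; end August 11 <= August 12? ✓ → yes.
N: start August 19 < August 5? ✗; end August 26 < August 16? ✗; end August 26 <= August 12? ✗ → no.
P: start August 16 < August 5? ✗; end August 26 < August 16? ✗; end August 26 <= August 12? ✗ → no.
Q: start August 16 < August 5? ✗; end August 23 < August 16? ✗; end August 23 <= August 12? ✗ → no.
S: start August 18 < August 5? ✗; end August 23 < August 16? ✗; end August 23 <= August 12? ✗ → no.
U: start August 18 < August 5? ✗; end August 23 < August 16? ✗; end August 23 <= August 12? ✗ → no.
V: start August 22 < August 5? ✗; end August 24 < August 16? ✗; end August 24 <= August 12? ✗ → no.
Result: H, K.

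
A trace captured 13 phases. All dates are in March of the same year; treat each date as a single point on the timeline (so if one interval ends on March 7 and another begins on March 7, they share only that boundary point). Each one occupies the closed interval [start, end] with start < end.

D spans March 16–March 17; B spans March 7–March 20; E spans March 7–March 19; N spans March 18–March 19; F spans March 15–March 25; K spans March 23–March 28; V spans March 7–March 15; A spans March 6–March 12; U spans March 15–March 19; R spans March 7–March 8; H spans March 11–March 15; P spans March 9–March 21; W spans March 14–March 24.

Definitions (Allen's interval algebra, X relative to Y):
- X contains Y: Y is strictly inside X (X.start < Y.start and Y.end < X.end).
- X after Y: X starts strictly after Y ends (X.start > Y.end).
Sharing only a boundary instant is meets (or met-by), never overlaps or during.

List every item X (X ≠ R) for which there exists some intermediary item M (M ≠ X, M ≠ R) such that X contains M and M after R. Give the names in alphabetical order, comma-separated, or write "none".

B, E, F, P, U, W

Target R = [March 7, March 8].
Intermediaries M with M after R: D, F, H, K, N, P, U, W.
Via D — items with X contains D: B, E, F, P, U, W.
Via F — items with X contains F: none.
Via H — items with X contains H: B, E, P.
Via K — items with X contains K: none.
Via N — items with X contains N: B, F, P, W.
Via P — items with X contains P: none.
Via U — items with X contains U: B, P, W.
Via W — items with X contains W: none.
Union: B, E, F, P, U, W.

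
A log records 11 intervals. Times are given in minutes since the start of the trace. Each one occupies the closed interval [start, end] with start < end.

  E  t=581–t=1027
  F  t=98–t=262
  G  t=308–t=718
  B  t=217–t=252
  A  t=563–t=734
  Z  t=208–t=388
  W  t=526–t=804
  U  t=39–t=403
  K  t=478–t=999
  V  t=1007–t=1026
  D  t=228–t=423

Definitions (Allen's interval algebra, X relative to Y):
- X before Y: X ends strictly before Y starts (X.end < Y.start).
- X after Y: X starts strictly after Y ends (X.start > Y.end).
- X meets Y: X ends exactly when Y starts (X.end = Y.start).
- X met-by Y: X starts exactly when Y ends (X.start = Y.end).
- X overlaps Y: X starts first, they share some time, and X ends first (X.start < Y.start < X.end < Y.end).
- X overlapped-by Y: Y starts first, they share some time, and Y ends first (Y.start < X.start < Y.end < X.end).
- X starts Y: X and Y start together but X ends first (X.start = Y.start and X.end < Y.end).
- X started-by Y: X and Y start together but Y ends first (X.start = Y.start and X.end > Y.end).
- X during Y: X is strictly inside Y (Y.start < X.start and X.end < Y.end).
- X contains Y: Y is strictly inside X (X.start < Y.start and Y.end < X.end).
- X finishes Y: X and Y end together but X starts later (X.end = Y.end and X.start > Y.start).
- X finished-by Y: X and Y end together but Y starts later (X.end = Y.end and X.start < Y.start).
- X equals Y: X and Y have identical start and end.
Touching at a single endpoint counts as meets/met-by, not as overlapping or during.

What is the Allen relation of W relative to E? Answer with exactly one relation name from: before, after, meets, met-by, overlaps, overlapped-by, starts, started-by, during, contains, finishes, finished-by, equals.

overlaps

W = [t=526, t=804]; E = [t=581, t=1027].
Compare endpoints: W.start < E.start, W.start < E.end, W.end > E.start, W.end < E.end.
That pattern is 'overlaps'.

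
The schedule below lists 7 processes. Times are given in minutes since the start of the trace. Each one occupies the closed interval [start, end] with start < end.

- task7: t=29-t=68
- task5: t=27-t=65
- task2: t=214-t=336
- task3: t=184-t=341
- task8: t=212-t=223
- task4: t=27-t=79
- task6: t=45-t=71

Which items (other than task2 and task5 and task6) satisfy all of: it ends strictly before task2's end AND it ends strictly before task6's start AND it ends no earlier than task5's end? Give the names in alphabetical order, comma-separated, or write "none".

Conditions: its end is strictly before task2's end (X.end < t=336) AND its end is strictly before task6's start (X.end < t=45) AND its end is no earlier than task5's end (X.end >= t=65).
task3: end t=341 < t=336? ✗; end t=341 < t=45? ✗; end t=341 >= t=65? ✓ → no.
task4: end t=79 < t=336? ✓; end t=79 < t=45? ✗; end t=79 >= t=65? ✓ → no.
task7: end t=68 < t=336? ✓; end t=68 < t=45? ✗; end t=68 >= t=65? ✓ → no.
task8: end t=223 < t=336? ✓; end t=223 < t=45? ✗; end t=223 >= t=65? ✓ → no.
Result: none.

none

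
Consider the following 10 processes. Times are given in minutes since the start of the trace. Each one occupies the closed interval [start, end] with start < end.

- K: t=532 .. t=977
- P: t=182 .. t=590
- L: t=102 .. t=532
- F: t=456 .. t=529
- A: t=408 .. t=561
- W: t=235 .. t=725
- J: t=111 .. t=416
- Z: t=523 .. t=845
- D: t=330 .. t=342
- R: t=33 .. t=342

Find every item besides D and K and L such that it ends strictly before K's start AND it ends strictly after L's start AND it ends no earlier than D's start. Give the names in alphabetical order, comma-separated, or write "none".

Conditions: its end is strictly before K's start (X.end < t=532) AND its end is strictly after L's start (X.end > t=102) AND its end is no earlier than D's start (X.end >= t=330).
A: end t=561 < t=532? ✗; end t=561 > t=102? ✓; end t=561 >= t=330? ✓ → no.
F: end t=529 < t=532? ✓; end t=529 > t=102? ✓; end t=529 >= t=330? ✓ → yes.
J: end t=416 < t=532? ✓; end t=416 > t=102? ✓; end t=416 >= t=330? ✓ → yes.
P: end t=590 < t=532? ✗; end t=590 > t=102? ✓; end t=590 >= t=330? ✓ → no.
R: end t=342 < t=532? ✓; end t=342 > t=102? ✓; end t=342 >= t=330? ✓ → yes.
W: end t=725 < t=532? ✗; end t=725 > t=102? ✓; end t=725 >= t=330? ✓ → no.
Z: end t=845 < t=532? ✗; end t=845 > t=102? ✓; end t=845 >= t=330? ✓ → no.
Result: F, J, R.

F, J, R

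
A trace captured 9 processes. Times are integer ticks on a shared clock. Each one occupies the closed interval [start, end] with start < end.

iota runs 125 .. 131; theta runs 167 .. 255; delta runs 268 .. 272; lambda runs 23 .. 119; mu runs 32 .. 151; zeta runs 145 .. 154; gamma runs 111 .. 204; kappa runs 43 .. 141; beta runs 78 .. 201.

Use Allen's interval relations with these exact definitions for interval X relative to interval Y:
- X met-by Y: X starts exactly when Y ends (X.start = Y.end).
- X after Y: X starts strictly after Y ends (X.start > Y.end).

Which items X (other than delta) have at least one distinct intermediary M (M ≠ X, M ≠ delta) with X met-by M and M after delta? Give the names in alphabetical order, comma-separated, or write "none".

none

Target delta = [268, 272].
Intermediaries M with M after delta: none.
Union: none.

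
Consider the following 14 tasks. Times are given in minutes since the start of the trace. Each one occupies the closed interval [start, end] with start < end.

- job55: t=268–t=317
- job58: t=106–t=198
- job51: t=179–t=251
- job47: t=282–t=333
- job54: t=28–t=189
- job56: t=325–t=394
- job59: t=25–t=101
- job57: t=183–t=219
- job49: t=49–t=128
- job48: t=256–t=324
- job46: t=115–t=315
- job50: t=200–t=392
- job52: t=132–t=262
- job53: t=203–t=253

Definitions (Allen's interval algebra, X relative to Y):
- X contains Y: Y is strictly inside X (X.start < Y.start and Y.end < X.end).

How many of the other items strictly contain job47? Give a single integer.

Target job47 = [t=282, t=333].
job46 [t=115, t=315] → overlaps → no.
job48 [t=256, t=324] → overlaps → no.
job49 [t=49, t=128] → before → no.
job50 [t=200, t=392] → contains → counts.
job51 [t=179, t=251] → before → no.
job52 [t=132, t=262] → before → no.
job53 [t=203, t=253] → before → no.
job54 [t=28, t=189] → before → no.
job55 [t=268, t=317] → overlaps → no.
job56 [t=325, t=394] → overlapped-by → no.
job57 [t=183, t=219] → before → no.
job58 [t=106, t=198] → before → no.
job59 [t=25, t=101] → before → no.
Total: 1.

1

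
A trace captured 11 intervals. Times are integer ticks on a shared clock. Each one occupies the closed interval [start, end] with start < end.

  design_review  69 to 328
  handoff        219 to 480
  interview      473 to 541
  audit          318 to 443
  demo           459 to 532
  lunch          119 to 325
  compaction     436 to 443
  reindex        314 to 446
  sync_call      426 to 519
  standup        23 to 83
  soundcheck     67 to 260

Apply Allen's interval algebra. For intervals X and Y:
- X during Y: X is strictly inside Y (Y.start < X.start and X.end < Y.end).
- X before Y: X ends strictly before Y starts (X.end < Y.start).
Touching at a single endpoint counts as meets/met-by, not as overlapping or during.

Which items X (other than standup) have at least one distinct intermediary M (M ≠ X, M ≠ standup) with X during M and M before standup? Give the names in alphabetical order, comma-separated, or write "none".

none

Target standup = [23, 83].
Intermediaries M with M before standup: none.
Union: none.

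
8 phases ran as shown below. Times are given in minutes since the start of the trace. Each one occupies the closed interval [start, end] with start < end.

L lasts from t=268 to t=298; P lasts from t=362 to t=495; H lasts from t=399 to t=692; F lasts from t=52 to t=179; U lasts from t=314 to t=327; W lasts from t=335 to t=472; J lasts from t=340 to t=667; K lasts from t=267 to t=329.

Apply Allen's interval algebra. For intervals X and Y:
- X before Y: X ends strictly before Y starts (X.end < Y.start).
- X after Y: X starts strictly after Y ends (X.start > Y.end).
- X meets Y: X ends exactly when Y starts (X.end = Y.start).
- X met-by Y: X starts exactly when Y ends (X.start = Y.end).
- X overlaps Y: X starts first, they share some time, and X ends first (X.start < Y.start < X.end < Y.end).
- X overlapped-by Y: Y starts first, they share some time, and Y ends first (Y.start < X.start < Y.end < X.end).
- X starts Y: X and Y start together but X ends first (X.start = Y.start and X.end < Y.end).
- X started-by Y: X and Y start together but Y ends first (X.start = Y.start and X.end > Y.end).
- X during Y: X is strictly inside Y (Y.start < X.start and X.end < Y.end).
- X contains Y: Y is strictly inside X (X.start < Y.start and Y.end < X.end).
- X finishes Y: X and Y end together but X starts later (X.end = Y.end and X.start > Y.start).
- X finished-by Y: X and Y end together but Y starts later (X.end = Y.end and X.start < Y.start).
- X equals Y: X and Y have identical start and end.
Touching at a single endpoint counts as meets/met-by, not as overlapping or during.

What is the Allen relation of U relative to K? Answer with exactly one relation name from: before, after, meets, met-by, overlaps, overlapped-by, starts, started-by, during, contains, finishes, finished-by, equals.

U = [t=314, t=327]; K = [t=267, t=329].
Compare endpoints: U.start > K.start, U.start < K.end, U.end > K.start, U.end < K.end.
That pattern is 'during'.

during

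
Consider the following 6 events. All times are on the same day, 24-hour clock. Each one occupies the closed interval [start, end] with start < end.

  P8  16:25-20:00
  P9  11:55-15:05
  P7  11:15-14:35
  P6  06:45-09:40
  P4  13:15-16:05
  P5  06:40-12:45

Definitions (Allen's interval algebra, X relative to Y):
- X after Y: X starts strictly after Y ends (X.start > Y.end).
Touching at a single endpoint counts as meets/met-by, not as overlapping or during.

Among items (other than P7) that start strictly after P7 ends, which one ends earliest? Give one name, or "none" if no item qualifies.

Target P7 = [11:15, 14:35].
P4 [13:15, 16:05] → overlapped-by → excluded.
P5 [06:40, 12:45] → overlaps → excluded.
P6 [06:45, 09:40] → before → excluded.
P8 [16:25, 20:00] → after → candidate.
P9 [11:55, 15:05] → overlapped-by → excluded.
Among candidates, earliest end is 20:00 → P8.

P8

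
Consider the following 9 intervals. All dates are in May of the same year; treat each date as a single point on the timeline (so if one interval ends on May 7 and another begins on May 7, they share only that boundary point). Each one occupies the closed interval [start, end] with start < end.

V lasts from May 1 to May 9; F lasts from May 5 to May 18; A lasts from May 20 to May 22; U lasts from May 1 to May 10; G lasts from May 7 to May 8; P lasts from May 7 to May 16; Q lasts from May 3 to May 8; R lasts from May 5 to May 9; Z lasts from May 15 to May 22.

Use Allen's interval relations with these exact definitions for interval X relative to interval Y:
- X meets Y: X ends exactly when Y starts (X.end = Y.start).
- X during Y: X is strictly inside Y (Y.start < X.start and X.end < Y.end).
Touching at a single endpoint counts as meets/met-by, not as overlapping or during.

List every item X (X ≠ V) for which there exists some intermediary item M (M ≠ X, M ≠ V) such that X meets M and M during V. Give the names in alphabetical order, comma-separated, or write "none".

none

Target V = [May 1, May 9].
Intermediaries M with M during V: G, Q.
Via G — items with X meets G: none.
Via Q — items with X meets Q: none.
Union: none.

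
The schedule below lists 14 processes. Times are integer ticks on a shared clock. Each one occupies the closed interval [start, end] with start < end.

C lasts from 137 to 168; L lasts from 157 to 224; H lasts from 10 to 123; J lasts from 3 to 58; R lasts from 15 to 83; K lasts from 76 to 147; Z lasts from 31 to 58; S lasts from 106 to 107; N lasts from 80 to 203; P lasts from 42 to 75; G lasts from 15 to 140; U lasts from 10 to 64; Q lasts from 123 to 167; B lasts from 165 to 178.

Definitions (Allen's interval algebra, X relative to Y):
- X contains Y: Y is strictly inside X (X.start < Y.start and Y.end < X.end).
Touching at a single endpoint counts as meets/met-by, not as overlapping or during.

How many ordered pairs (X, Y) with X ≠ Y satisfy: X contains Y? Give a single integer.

Checking all 182 ordered pairs for relation 'contains'; matching pairs in alphabetical order:
(G, P): G contains P ✓
(G, S): G contains S ✓
(G, Z): G contains Z ✓
(H, P): H contains P ✓
(H, R): H contains R ✓
(H, S): H contains S ✓
(H, Z): H contains Z ✓
(K, S): K contains S ✓
(L, B): L contains B ✓
(N, B): N contains B ✓
(N, C): N contains C ✓
(N, Q): N contains Q ✓
(N, S): N contains S ✓
(R, P): R contains P ✓
(R, Z): R contains Z ✓
(U, Z): U contains Z ✓
Count: 16.

16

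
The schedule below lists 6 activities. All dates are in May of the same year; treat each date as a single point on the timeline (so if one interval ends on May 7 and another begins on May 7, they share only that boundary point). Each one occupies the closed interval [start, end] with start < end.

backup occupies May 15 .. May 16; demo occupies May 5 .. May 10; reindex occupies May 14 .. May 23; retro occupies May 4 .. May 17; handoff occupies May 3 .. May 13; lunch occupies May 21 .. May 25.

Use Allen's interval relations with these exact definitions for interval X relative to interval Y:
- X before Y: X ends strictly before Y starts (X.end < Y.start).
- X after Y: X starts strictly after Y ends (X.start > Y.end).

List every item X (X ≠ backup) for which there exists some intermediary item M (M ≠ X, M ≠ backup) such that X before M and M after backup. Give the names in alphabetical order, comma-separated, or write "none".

demo, handoff, retro

Target backup = [May 15, May 16].
Intermediaries M with M after backup: lunch.
Via lunch — items with X before lunch: demo, handoff, retro.
Union: demo, handoff, retro.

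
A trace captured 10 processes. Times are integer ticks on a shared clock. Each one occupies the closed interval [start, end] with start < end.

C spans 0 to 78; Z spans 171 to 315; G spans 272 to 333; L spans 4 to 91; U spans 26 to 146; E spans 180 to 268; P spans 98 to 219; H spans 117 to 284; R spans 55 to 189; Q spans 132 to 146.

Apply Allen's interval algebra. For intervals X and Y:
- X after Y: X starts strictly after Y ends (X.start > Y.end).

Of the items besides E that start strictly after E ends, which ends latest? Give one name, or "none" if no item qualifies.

Target E = [180, 268].
C [0, 78] → before → excluded.
G [272, 333] → after → candidate.
H [117, 284] → contains → excluded.
L [4, 91] → before → excluded.
P [98, 219] → overlaps → excluded.
Q [132, 146] → before → excluded.
R [55, 189] → overlaps → excluded.
U [26, 146] → before → excluded.
Z [171, 315] → contains → excluded.
Among candidates, latest end is 333 → G.

G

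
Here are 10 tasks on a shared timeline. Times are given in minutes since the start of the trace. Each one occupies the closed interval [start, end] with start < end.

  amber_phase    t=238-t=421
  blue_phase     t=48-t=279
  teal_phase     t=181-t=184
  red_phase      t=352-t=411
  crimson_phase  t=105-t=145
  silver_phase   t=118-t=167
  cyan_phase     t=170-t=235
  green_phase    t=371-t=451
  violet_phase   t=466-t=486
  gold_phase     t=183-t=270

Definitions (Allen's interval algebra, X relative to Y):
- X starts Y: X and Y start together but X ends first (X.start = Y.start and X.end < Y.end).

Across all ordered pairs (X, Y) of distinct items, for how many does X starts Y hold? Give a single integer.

0

Checking all 90 ordered pairs for relation 'starts'; matching pairs in alphabetical order:
No pair satisfies it.
Count: 0.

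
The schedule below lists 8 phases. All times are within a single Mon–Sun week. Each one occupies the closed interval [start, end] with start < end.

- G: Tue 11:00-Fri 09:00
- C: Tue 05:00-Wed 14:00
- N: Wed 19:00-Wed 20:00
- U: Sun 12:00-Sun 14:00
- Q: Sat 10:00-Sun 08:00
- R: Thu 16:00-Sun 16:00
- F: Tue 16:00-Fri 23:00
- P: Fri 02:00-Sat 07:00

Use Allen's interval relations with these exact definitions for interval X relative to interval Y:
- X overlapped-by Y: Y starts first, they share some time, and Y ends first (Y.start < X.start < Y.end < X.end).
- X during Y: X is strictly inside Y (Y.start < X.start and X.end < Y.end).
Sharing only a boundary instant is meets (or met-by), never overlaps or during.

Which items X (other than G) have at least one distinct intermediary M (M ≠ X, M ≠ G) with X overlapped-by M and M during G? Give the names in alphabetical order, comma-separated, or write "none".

none

Target G = [Tue 11:00, Fri 09:00].
Intermediaries M with M during G: N.
Via N — items with X overlapped-by N: none.
Union: none.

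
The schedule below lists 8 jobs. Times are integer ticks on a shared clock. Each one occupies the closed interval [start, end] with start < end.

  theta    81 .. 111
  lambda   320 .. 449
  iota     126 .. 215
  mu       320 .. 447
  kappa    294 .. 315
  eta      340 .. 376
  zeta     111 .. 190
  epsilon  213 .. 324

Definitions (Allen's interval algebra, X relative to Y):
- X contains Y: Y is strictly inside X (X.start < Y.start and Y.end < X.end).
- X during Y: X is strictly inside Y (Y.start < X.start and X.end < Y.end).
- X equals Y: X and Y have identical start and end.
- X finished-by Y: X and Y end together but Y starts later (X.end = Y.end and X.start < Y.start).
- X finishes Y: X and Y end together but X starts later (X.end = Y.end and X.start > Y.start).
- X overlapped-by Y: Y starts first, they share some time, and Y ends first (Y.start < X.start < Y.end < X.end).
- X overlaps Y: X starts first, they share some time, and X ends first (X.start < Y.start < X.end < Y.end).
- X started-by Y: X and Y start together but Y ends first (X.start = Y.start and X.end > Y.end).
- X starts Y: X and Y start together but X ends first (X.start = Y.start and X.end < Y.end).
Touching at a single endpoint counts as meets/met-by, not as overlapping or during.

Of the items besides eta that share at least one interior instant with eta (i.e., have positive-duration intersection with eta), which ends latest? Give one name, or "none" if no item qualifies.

lambda

Target eta = [340, 376].
epsilon [213, 324] → before → excluded.
iota [126, 215] → before → excluded.
kappa [294, 315] → before → excluded.
lambda [320, 449] → contains → candidate.
mu [320, 447] → contains → candidate.
theta [81, 111] → before → excluded.
zeta [111, 190] → before → excluded.
Among candidates, latest end is 449 → lambda.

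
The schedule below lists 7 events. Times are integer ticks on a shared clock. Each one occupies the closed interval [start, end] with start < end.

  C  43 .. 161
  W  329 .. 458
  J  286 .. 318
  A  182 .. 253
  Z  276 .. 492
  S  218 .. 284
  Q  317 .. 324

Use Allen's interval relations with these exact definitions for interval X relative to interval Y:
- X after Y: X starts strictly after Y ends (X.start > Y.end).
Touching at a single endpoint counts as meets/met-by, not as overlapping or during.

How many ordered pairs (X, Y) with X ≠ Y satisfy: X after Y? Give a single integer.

Checking all 42 ordered pairs for relation 'after'; matching pairs in alphabetical order:
(A, C): A after C ✓
(J, A): J after A ✓
(J, C): J after C ✓
(J, S): J after S ✓
(Q, A): Q after A ✓
(Q, C): Q after C ✓
(Q, S): Q after S ✓
(S, C): S after C ✓
(W, A): W after A ✓
(W, C): W after C ✓
(W, J): W after J ✓
(W, Q): W after Q ✓
(W, S): W after S ✓
(Z, A): Z after A ✓
(Z, C): Z after C ✓
Count: 15.

15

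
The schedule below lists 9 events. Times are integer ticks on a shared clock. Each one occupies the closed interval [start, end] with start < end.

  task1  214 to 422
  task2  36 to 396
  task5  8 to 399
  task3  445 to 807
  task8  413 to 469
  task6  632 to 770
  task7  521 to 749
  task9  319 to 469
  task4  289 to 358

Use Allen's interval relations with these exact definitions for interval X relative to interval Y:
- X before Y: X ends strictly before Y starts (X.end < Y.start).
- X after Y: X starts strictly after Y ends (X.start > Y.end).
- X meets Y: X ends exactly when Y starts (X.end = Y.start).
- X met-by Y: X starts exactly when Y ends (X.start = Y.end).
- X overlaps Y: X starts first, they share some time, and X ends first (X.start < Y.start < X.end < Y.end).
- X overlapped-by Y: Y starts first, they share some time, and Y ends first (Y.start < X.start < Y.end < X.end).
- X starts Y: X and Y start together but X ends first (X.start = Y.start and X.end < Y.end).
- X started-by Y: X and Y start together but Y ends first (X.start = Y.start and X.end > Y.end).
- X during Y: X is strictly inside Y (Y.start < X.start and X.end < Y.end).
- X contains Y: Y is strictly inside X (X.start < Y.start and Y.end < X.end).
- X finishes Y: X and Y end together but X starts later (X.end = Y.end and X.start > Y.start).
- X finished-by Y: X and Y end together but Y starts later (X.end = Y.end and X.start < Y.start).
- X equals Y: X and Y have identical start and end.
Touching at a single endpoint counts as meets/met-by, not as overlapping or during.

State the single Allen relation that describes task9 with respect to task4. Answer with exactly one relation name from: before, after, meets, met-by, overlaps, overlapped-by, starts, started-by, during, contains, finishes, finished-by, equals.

overlapped-by

task9 = [319, 469]; task4 = [289, 358].
Compare endpoints: task9.start > task4.start, task9.start < task4.end, task9.end > task4.start, task9.end > task4.end.
That pattern is 'overlapped-by'.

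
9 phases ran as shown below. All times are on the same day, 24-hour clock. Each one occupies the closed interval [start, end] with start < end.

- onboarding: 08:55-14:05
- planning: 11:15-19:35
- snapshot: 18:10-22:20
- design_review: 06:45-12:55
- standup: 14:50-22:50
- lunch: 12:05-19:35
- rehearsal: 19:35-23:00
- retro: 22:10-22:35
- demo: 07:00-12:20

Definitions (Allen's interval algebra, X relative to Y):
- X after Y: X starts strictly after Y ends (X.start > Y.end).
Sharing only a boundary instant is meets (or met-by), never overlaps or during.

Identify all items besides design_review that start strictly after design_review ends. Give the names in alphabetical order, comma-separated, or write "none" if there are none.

Target design_review = [06:45, 12:55].
demo [07:00, 12:20] → during → no.
lunch [12:05, 19:35] → overlapped-by → no.
onboarding [08:55, 14:05] → overlapped-by → no.
planning [11:15, 19:35] → overlapped-by → no.
rehearsal [19:35, 23:00] → after → yes.
retro [22:10, 22:35] → after → yes.
snapshot [18:10, 22:20] → after → yes.
standup [14:50, 22:50] → after → yes.
Result: rehearsal, retro, snapshot, standup.

rehearsal, retro, snapshot, standup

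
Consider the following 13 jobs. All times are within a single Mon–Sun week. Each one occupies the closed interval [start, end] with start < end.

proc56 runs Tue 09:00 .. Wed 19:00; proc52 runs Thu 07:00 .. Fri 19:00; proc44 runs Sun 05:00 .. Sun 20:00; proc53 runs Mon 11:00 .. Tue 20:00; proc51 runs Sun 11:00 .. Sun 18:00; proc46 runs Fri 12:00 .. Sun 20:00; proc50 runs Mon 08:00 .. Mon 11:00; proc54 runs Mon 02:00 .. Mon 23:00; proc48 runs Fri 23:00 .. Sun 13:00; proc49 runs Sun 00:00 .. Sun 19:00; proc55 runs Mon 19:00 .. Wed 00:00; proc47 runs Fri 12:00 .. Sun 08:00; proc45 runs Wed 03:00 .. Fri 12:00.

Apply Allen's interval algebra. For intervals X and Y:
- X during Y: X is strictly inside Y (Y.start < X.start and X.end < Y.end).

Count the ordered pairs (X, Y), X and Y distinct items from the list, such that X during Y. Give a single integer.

Checking all 156 ordered pairs for relation 'during'; matching pairs in alphabetical order:
(proc48, proc46): proc48 during proc46 ✓
(proc49, proc46): proc49 during proc46 ✓
(proc50, proc54): proc50 during proc54 ✓
(proc51, proc44): proc51 during proc44 ✓
(proc51, proc46): proc51 during proc46 ✓
(proc51, proc49): proc51 during proc49 ✓
Count: 6.

6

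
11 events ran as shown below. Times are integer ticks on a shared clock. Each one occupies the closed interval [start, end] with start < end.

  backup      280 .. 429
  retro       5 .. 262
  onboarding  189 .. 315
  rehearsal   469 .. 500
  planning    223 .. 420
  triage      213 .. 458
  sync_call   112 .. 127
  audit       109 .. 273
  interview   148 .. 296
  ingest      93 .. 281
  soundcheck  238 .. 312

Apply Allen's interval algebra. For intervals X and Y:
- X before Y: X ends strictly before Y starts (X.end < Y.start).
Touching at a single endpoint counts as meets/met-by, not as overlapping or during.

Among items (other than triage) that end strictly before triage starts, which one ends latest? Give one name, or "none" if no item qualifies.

Target triage = [213, 458].
audit [109, 273] → overlaps → excluded.
backup [280, 429] → during → excluded.
ingest [93, 281] → overlaps → excluded.
interview [148, 296] → overlaps → excluded.
onboarding [189, 315] → overlaps → excluded.
planning [223, 420] → during → excluded.
rehearsal [469, 500] → after → excluded.
retro [5, 262] → overlaps → excluded.
soundcheck [238, 312] → during → excluded.
sync_call [112, 127] → before → candidate.
Among candidates, latest end is 127 → sync_call.

sync_call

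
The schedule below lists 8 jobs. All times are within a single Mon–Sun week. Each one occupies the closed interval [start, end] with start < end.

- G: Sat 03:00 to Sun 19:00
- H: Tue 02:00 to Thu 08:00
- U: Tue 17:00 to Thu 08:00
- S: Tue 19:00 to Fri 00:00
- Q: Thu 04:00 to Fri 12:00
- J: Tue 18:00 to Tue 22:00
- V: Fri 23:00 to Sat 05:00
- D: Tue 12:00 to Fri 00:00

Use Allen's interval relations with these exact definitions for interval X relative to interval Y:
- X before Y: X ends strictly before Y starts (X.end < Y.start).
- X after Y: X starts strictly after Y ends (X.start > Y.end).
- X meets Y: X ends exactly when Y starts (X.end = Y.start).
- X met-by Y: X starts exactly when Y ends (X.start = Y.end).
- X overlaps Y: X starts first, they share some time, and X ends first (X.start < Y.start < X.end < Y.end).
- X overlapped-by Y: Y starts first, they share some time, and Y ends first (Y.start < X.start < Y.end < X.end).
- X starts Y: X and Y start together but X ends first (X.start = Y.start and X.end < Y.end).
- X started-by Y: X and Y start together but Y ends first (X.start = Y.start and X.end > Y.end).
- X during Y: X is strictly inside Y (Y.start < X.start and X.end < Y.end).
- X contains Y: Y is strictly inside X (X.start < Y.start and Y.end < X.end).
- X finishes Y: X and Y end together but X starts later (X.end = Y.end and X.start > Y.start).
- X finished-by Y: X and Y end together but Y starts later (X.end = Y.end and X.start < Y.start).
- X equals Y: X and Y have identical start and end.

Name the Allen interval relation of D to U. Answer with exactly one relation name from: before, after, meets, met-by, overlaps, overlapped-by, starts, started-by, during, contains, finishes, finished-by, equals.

D = [Tue 12:00, Fri 00:00]; U = [Tue 17:00, Thu 08:00].
Compare endpoints: D.start < U.start, D.start < U.end, D.end > U.start, D.end > U.end.
That pattern is 'contains'.

contains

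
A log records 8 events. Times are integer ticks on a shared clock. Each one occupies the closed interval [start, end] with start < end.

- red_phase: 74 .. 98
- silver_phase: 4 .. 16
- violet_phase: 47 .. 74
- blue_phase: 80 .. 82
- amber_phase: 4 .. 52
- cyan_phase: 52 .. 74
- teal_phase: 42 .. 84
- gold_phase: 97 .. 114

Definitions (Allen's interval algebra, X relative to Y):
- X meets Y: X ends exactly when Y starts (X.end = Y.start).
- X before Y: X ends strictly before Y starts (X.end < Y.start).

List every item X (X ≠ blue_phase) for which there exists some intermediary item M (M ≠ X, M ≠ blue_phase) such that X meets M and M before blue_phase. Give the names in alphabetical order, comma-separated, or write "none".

amber_phase

Target blue_phase = [80, 82].
Intermediaries M with M before blue_phase: amber_phase, cyan_phase, silver_phase, violet_phase.
Via amber_phase — items with X meets amber_phase: none.
Via cyan_phase — items with X meets cyan_phase: amber_phase.
Via silver_phase — items with X meets silver_phase: none.
Via violet_phase — items with X meets violet_phase: none.
Union: amber_phase.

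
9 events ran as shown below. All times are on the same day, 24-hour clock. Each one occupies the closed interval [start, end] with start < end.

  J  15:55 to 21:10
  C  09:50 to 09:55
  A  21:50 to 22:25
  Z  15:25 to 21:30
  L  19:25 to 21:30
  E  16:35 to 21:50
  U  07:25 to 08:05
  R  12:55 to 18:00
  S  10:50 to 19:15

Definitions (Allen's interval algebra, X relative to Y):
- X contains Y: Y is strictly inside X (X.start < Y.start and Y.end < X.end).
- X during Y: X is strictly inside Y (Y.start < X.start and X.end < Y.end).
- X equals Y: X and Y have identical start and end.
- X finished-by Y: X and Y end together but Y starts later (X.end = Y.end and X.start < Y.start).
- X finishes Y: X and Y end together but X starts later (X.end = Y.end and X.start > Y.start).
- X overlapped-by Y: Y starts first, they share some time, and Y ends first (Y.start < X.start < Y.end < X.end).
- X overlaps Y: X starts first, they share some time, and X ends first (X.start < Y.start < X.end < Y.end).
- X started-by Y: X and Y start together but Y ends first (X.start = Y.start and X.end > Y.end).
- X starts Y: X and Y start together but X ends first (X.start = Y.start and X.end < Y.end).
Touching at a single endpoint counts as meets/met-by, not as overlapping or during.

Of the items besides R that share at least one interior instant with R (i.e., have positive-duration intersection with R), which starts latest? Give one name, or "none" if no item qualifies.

Target R = [12:55, 18:00].
A [21:50, 22:25] → after → excluded.
C [09:50, 09:55] → before → excluded.
E [16:35, 21:50] → overlapped-by → candidate.
J [15:55, 21:10] → overlapped-by → candidate.
L [19:25, 21:30] → after → excluded.
S [10:50, 19:15] → contains → candidate.
U [07:25, 08:05] → before → excluded.
Z [15:25, 21:30] → overlapped-by → candidate.
Among candidates, latest start is 16:35 → E.

E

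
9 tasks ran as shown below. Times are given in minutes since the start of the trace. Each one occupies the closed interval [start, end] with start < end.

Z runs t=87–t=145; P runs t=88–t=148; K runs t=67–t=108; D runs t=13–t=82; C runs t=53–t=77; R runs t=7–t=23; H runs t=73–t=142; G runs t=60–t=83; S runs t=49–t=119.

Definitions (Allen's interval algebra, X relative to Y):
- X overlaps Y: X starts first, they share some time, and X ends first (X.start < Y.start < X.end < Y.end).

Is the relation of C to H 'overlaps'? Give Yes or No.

C = [t=53, t=77], H = [t=73, t=142].
Actual relation of C to H: overlaps.
Asked whether 'overlaps' holds → Yes.

Yes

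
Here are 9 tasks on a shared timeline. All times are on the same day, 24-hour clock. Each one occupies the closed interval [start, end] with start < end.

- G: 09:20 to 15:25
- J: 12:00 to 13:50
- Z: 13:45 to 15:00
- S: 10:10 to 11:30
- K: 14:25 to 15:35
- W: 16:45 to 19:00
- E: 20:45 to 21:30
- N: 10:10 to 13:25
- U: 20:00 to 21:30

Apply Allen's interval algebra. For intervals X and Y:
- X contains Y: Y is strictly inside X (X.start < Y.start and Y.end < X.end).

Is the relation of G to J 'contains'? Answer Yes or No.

Yes

G = [09:20, 15:25], J = [12:00, 13:50].
Actual relation of G to J: contains.
Asked whether 'contains' holds → Yes.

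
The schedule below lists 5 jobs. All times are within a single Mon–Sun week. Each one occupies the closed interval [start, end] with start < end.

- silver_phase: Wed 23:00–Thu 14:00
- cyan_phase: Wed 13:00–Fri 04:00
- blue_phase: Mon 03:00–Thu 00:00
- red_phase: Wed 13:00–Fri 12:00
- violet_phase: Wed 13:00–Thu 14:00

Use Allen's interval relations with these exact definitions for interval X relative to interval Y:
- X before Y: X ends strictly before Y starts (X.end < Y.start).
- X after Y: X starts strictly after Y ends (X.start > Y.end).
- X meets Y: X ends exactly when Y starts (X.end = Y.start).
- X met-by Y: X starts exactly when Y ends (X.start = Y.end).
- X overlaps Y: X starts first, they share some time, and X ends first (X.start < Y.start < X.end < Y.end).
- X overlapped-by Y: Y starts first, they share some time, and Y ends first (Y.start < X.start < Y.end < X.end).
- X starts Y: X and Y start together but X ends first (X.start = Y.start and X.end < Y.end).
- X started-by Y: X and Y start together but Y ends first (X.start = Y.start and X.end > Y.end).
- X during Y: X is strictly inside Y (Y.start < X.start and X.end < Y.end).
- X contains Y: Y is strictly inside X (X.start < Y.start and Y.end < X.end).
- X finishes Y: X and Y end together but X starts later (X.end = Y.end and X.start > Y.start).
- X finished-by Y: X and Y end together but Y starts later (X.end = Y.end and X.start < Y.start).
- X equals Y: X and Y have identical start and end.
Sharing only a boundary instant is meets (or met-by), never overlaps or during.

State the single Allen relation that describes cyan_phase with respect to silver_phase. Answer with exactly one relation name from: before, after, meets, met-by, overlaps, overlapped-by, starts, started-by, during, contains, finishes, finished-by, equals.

cyan_phase = [Wed 13:00, Fri 04:00]; silver_phase = [Wed 23:00, Thu 14:00].
Compare endpoints: cyan_phase.start < silver_phase.start, cyan_phase.start < silver_phase.end, cyan_phase.end > silver_phase.start, cyan_phase.end > silver_phase.end.
That pattern is 'contains'.

contains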